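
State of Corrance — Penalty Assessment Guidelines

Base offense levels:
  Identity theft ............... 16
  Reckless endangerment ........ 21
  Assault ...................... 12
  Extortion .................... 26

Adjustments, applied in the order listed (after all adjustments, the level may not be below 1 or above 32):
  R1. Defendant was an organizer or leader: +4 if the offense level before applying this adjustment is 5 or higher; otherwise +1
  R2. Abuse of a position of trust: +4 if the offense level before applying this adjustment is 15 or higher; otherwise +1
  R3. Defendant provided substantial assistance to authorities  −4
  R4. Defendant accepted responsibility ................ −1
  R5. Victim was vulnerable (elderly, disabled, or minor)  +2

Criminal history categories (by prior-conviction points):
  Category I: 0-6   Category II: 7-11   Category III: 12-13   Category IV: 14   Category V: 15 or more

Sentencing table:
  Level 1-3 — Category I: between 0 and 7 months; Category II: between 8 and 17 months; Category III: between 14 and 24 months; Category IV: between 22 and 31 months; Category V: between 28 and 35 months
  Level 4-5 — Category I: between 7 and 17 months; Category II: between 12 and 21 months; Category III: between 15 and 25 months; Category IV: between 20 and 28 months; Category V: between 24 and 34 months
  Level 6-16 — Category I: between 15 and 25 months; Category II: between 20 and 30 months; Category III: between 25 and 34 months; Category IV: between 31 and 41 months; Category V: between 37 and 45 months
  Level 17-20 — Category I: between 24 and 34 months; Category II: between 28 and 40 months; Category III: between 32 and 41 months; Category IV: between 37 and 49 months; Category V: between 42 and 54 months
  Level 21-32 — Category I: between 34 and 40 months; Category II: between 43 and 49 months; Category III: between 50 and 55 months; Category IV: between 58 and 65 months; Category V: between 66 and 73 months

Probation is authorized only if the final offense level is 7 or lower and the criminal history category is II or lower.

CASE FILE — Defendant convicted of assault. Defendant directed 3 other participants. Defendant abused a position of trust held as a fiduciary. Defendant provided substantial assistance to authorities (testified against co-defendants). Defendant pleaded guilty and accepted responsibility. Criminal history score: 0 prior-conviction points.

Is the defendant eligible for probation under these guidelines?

No

Base offense level for assault: 12.
R1 applies (level before this adjustment is 12 ≥ 5, so +4): 12 + 4 = 16.
R2 applies (level before this adjustment is 16 ≥ 15, so +4): 16 + 4 = 20.
R3 applies: 20 − 4 = 16.
R4 applies: 16 − 1 = 15.
R5 does not apply.
Final offense level: 15.
Criminal history: 0 prior points → Category I (0-6).
Level 15 falls in the 6-16 band.
Grid: Level 6-16 × Category I = 15-25 months.
Probation check: level 15 > 7 and category I ≤ II → not eligible.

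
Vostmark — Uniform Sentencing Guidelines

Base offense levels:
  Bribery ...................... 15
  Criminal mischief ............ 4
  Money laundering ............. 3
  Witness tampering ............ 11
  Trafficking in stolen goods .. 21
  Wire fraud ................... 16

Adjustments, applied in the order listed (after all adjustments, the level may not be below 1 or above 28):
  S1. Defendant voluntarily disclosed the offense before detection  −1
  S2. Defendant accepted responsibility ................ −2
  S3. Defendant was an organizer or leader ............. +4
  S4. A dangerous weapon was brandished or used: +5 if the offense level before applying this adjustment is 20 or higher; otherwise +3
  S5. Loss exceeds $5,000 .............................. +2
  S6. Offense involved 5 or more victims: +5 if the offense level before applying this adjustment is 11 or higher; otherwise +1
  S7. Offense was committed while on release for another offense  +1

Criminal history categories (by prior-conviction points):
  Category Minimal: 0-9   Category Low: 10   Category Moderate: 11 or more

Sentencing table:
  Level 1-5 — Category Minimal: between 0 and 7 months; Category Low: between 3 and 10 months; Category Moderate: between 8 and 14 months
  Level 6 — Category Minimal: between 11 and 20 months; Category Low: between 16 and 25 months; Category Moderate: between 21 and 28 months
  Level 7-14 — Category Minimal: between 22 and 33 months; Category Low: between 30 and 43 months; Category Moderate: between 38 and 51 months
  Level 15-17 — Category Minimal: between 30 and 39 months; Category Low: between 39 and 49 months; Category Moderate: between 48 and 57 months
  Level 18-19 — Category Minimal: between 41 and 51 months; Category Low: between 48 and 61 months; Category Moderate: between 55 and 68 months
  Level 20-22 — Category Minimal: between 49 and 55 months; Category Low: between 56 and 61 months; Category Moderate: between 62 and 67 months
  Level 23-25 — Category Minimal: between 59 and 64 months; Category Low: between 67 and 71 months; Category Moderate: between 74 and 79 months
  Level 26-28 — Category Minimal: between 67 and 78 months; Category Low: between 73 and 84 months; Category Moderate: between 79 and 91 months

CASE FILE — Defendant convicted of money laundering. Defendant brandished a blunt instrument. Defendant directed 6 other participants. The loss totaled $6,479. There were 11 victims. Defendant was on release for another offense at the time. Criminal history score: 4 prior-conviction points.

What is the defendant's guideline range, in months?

Base offense level for money laundering: 3.
S1 does not apply.
S2 does not apply.
S3 applies: 3 + 4 = 7.
S4 applies (level before this adjustment is 7 < 20, so +3): 7 + 3 = 10.
S5 applies: 10 + 2 = 12.
S6 applies (level before this adjustment is 12 ≥ 11, so +5): 12 + 5 = 17.
S7 applies: 17 + 1 = 18.
Final offense level: 18.
Criminal history: 4 prior points → Category Minimal (0-9).
Level 18 falls in the 18-19 band.
Grid: Level 18-19 × Category Minimal = 41-51 months.

41-51 months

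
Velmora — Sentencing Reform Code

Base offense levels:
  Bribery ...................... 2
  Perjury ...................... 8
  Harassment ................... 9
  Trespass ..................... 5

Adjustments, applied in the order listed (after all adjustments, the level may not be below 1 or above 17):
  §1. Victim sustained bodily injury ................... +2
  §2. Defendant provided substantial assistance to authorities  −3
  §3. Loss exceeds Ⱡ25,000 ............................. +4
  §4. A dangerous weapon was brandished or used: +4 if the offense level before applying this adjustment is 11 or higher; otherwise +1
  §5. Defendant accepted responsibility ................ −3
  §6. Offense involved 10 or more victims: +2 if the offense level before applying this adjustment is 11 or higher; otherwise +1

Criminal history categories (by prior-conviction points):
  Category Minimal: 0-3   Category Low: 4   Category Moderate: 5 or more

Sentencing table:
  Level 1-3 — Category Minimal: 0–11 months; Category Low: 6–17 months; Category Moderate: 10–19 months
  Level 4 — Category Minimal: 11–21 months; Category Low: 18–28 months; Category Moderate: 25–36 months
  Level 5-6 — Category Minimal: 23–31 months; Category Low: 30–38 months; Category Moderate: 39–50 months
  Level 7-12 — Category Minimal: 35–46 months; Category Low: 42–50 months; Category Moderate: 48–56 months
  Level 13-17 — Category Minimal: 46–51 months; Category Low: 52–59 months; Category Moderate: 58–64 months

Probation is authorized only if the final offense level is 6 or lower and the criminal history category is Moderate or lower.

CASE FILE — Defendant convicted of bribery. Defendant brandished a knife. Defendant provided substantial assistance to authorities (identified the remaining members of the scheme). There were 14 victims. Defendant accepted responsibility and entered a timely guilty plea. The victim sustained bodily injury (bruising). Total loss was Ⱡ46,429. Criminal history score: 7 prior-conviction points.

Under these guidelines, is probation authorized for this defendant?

Base offense level for bribery: 2.
§1 applies: 2 + 2 = 4.
§2 applies: 4 − 3 = 1.
§3 applies: 1 + 4 = 5.
§4 applies (level before this adjustment is 5 < 11, so +1): 5 + 1 = 6.
§5 applies: 6 − 3 = 3.
§6 applies (level before this adjustment is 3 < 11, so +1): 3 + 1 = 4.
Final offense level: 4.
Criminal history: 7 prior points → Category Moderate (5+).
Level 4 falls in the 4 band.
Grid: Level 4 × Category Moderate = 25-36 months.
Probation check: level 4 ≤ 6 and category Moderate ≤ Moderate → eligible.

Yes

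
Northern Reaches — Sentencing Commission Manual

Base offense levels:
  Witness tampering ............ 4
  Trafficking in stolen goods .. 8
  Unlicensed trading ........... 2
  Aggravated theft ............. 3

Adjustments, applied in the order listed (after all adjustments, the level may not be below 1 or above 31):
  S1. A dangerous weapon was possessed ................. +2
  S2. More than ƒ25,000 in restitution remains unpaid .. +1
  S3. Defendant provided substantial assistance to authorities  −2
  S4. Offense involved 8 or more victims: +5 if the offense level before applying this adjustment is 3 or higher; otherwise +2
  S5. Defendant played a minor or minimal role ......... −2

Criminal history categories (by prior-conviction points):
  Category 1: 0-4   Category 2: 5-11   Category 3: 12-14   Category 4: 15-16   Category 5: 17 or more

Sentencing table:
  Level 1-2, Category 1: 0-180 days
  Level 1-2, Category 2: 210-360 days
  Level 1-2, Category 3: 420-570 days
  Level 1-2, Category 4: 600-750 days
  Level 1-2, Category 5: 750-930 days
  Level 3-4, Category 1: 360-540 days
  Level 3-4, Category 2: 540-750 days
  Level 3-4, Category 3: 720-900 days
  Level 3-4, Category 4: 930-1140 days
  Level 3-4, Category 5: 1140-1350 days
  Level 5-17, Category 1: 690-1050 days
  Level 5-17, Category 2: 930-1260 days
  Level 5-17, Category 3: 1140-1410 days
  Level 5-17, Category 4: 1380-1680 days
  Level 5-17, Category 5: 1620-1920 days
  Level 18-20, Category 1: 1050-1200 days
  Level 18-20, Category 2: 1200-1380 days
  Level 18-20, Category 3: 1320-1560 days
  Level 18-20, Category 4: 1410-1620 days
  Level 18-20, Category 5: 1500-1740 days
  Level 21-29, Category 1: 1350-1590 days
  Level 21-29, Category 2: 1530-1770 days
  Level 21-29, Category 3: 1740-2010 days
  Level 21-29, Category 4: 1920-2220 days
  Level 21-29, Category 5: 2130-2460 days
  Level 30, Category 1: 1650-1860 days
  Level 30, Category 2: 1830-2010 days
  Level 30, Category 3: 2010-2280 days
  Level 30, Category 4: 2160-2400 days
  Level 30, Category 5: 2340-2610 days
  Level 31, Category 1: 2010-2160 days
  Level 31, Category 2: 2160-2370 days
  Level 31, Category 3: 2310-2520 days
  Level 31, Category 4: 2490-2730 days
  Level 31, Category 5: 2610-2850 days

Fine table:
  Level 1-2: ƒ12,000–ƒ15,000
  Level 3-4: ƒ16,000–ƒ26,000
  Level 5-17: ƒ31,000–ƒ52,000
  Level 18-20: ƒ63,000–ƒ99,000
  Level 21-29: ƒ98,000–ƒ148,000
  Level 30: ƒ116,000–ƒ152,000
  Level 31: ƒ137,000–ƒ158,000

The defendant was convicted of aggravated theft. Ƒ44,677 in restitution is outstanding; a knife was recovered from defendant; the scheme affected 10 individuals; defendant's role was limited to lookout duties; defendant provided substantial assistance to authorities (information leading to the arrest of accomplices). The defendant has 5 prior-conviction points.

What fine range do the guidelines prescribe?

Base offense level for aggravated theft: 3.
S1 applies: 3 + 2 = 5.
S2 applies: 5 + 1 = 6.
S3 applies: 6 − 2 = 4.
S4 applies (level before this adjustment is 4 ≥ 3, so +5): 4 + 5 = 9.
S5 applies: 9 − 2 = 7.
Final offense level: 7.
Level 7 falls in the 5-17 band.
Fine table: Level 5-17 → ƒ31,000–ƒ52,000.

ƒ31,000–ƒ52,000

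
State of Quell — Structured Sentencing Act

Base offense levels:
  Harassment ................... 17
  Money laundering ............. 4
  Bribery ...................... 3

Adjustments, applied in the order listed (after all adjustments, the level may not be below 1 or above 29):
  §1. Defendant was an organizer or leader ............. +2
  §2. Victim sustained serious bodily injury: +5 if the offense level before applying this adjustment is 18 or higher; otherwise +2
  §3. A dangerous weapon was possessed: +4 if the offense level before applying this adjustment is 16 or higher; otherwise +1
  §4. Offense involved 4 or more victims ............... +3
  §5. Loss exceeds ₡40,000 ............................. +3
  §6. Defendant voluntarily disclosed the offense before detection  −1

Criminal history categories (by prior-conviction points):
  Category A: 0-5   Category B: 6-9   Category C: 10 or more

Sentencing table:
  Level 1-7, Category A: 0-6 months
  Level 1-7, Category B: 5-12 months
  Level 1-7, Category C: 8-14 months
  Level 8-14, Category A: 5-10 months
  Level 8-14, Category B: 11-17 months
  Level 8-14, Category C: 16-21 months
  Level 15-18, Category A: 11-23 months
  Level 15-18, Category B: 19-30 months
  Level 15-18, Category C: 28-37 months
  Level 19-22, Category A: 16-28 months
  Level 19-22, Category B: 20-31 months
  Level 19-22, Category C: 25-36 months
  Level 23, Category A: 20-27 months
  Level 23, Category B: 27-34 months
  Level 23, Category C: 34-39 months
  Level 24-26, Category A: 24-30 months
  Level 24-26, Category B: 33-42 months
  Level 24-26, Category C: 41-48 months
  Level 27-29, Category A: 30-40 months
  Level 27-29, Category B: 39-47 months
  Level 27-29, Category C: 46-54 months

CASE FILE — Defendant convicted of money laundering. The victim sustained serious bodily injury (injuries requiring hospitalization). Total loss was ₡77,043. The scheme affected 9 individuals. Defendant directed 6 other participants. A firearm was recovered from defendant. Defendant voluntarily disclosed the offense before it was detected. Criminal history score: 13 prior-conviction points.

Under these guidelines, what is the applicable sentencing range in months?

16-21 months

Base offense level for money laundering: 4.
§1 applies: 4 + 2 = 6.
§2 applies (level before this adjustment is 6 < 18, so +2): 6 + 2 = 8.
§3 applies (level before this adjustment is 8 < 16, so +1): 8 + 1 = 9.
§4 applies: 9 + 3 = 12.
§5 applies: 12 + 3 = 15.
§6 applies: 15 − 1 = 14.
Final offense level: 14.
Criminal history: 13 prior points → Category C (10+).
Level 14 falls in the 8-14 band.
Grid: Level 8-14 × Category C = 16-21 months.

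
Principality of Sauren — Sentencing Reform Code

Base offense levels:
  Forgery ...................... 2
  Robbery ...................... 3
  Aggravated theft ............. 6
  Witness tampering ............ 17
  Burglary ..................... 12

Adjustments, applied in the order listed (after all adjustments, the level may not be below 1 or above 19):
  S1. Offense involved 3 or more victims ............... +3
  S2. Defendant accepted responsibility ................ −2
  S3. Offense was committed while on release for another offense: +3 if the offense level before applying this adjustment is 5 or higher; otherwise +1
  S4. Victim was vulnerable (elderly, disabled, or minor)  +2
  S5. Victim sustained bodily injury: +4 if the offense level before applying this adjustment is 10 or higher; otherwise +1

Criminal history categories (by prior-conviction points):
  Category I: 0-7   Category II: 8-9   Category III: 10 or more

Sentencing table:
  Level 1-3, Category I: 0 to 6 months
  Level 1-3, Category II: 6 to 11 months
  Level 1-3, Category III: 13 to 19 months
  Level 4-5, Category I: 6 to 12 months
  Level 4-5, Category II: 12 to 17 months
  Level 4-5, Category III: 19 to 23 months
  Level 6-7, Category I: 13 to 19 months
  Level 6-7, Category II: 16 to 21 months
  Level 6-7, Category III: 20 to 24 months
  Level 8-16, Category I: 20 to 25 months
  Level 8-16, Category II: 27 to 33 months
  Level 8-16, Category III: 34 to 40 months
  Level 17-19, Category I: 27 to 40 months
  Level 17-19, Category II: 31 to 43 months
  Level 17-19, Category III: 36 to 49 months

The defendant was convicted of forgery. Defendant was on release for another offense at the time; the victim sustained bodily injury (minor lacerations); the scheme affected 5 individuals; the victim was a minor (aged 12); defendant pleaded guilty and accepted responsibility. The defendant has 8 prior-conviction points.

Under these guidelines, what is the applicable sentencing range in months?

16-21 months

Base offense level for forgery: 2.
S1 applies: 2 + 3 = 5.
S2 applies: 5 − 2 = 3.
S3 applies (level before this adjustment is 3 < 5, so +1): 3 + 1 = 4.
S4 applies: 4 + 2 = 6.
S5 applies (level before this adjustment is 6 < 10, so +1): 6 + 1 = 7.
Final offense level: 7.
Criminal history: 8 prior points → Category II (8-9).
Level 7 falls in the 6-7 band.
Grid: Level 6-7 × Category II = 16-21 months.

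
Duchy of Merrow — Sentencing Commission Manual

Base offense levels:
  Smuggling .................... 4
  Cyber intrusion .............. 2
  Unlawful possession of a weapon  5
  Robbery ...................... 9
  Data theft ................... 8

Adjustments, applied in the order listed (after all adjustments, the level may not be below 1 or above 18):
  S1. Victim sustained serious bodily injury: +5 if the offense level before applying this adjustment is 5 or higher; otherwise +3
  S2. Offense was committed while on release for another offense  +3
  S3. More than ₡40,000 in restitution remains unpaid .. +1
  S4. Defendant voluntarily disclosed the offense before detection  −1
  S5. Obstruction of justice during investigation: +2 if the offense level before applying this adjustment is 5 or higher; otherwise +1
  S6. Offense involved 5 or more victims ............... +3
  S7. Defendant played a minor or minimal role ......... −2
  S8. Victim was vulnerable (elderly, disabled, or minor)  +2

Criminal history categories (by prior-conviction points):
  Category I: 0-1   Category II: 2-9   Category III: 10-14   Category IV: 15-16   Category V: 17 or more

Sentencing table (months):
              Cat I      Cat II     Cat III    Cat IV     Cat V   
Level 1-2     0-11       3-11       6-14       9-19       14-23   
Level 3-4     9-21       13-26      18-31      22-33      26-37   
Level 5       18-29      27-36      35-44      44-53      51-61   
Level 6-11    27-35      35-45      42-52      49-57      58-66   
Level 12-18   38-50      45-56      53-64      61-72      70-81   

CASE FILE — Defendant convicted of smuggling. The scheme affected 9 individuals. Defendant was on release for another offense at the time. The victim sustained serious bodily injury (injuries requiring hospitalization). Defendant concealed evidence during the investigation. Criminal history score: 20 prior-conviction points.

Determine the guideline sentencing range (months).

Base offense level for smuggling: 4.
S1 applies (level before this adjustment is 4 < 5, so +3): 4 + 3 = 7.
S2 applies: 7 + 3 = 10.
S4 does not apply.
S5 applies (level before this adjustment is 10 ≥ 5, so +2): 10 + 2 = 12.
S6 applies: 12 + 3 = 15.
S7 does not apply.
S8 does not apply.
Final offense level: 15.
Criminal history: 20 prior points → Category V (17+).
Level 15 falls in the 12-18 band.
Grid: Level 12-18 × Category V = 70-81 months.

70-81 months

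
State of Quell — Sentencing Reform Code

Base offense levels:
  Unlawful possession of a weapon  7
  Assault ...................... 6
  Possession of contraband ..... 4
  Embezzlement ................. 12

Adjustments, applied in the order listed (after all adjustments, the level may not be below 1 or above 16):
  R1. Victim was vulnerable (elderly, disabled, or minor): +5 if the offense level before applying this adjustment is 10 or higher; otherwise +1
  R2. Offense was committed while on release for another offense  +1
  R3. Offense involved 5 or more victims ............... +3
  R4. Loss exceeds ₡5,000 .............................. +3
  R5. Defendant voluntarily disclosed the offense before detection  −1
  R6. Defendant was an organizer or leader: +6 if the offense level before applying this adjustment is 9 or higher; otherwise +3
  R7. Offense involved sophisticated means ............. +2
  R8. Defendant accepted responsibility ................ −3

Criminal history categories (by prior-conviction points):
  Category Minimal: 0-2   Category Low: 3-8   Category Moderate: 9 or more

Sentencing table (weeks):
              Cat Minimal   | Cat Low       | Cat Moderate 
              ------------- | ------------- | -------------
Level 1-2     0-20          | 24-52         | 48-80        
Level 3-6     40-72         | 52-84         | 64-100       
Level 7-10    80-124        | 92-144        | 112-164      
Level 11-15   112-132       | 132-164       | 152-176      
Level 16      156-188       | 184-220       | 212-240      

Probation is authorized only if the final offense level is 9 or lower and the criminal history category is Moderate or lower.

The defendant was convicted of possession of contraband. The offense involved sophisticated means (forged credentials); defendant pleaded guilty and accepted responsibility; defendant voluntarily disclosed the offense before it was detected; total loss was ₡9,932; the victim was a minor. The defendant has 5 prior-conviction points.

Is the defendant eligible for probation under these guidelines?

Yes

Base offense level for possession of contraband: 4.
R1 applies (level before this adjustment is 4 < 10, so +1): 4 + 1 = 5.
R4 applies: 5 + 3 = 8.
R5 applies: 8 − 1 = 7.
R6 does not apply.
R7 applies: 7 + 2 = 9.
R8 applies: 9 − 3 = 6.
Final offense level: 6.
Criminal history: 5 prior points → Category Low (3-8).
Level 6 falls in the 3-6 band.
Grid: Level 3-6 × Category Low = 52-84 weeks.
Probation check: level 6 ≤ 9 and category Low ≤ Moderate → eligible.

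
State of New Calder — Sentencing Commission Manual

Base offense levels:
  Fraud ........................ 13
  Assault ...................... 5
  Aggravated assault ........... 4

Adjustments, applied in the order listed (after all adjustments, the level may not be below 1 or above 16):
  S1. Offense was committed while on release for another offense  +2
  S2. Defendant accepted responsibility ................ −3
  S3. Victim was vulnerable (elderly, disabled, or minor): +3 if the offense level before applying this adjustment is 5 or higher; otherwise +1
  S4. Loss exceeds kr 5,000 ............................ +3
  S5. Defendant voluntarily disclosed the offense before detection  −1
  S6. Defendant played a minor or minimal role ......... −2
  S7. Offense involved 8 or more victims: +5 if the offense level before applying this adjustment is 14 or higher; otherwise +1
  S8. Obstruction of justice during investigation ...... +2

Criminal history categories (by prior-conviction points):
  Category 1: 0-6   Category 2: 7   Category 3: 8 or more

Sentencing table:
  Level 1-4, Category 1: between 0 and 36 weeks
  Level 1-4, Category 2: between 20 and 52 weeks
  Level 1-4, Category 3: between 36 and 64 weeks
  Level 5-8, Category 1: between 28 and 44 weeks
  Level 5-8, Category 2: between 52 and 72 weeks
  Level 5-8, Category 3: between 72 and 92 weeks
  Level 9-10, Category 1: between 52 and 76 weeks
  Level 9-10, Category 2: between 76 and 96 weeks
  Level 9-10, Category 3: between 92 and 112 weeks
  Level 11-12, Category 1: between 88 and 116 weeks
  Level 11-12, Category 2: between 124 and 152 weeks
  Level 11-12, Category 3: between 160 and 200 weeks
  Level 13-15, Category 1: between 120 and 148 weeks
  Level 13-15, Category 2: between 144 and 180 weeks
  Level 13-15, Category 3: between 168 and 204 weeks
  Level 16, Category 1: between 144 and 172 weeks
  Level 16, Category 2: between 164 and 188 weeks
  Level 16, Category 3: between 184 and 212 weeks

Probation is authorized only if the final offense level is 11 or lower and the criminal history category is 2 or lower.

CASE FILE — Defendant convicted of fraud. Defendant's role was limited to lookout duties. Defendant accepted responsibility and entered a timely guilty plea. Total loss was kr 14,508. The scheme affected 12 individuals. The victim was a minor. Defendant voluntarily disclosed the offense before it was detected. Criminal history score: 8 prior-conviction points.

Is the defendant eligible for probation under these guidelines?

No

Base offense level for fraud: 13.
S2 applies: 13 − 3 = 10.
S3 applies (level before this adjustment is 10 ≥ 5, so +3): 10 + 3 = 13.
S4 applies: 13 + 3 = 16.
S5 applies: 16 − 1 = 15.
S6 applies: 15 − 2 = 13.
S7 applies (level before this adjustment is 13 < 14, so +1): 13 + 1 = 14.
S8 does not apply.
Final offense level: 14.
Criminal history: 8 prior points → Category 3 (8+).
Level 14 falls in the 13-15 band.
Grid: Level 13-15 × Category 3 = 168-204 weeks.
Probation check: level 14 > 11 and category 3 > 2 → not eligible.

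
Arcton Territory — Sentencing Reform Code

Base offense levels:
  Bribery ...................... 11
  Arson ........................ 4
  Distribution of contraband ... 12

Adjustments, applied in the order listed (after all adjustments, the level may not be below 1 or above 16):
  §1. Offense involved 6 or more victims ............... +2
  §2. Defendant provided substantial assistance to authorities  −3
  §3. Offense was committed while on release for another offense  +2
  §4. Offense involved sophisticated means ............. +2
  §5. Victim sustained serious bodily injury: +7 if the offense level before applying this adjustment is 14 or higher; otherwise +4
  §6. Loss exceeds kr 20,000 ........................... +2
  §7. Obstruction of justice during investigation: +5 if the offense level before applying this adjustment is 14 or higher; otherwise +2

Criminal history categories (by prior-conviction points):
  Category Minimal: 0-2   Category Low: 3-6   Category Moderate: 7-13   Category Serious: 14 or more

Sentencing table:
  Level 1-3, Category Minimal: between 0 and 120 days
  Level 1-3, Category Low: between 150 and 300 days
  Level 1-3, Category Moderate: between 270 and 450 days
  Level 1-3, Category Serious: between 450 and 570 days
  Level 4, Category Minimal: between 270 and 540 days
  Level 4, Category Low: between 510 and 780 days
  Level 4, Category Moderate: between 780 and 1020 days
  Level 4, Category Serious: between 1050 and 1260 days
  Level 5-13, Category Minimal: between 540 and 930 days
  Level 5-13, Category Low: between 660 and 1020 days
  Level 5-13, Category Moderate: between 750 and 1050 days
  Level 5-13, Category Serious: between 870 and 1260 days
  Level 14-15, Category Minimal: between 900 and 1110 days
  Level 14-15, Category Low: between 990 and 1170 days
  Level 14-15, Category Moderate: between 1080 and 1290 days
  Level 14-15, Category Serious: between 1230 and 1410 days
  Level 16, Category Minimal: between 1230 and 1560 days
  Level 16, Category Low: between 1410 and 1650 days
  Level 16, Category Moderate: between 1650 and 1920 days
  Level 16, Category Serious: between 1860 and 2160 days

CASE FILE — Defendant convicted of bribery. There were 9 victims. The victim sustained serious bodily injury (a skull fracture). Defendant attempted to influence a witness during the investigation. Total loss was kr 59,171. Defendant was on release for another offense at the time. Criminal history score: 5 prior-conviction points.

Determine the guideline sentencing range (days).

1410-1650 days

Base offense level for bribery: 11.
§1 applies: 11 + 2 = 13.
§3 applies: 13 + 2 = 15.
§5 applies (level before this adjustment is 15 ≥ 14, so +7): 15 + 7 = 22.
§6 applies: 22 + 2 = 24.
§7 applies (level before this adjustment is 24 ≥ 14, so +5): 24 + 5 = 29.
Level 29 exceeds the maximum of 16; capped at 16.
Final offense level: 16.
Criminal history: 5 prior points → Category Low (3-6).
Level 16 falls in the 16 band.
Grid: Level 16 × Category Low = 1410-1650 days.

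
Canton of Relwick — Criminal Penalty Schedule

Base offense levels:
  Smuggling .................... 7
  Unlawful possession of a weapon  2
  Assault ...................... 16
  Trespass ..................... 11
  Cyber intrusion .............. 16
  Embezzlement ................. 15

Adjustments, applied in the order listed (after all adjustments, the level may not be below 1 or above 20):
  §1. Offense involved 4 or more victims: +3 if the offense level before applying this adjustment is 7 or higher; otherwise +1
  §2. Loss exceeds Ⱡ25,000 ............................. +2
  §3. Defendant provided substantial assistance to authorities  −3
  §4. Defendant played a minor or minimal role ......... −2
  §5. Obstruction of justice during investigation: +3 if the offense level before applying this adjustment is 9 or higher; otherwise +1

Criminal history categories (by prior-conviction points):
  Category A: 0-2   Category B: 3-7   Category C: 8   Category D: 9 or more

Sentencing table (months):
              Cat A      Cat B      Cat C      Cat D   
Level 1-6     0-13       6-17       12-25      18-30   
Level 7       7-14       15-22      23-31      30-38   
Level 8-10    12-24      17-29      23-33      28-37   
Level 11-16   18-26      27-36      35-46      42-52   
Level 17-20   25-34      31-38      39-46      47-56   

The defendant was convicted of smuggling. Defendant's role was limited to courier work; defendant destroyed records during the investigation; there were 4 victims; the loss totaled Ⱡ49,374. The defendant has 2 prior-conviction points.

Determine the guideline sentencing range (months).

Base offense level for smuggling: 7.
§1 applies (level before this adjustment is 7 ≥ 7, so +3): 7 + 3 = 10.
§2 applies: 10 + 2 = 12.
§4 applies: 12 − 2 = 10.
§5 applies (level before this adjustment is 10 ≥ 9, so +3): 10 + 3 = 13.
Final offense level: 13.
Criminal history: 2 prior points → Category A (0-2).
Level 13 falls in the 11-16 band.
Grid: Level 11-16 × Category A = 18-26 months.

18-26 months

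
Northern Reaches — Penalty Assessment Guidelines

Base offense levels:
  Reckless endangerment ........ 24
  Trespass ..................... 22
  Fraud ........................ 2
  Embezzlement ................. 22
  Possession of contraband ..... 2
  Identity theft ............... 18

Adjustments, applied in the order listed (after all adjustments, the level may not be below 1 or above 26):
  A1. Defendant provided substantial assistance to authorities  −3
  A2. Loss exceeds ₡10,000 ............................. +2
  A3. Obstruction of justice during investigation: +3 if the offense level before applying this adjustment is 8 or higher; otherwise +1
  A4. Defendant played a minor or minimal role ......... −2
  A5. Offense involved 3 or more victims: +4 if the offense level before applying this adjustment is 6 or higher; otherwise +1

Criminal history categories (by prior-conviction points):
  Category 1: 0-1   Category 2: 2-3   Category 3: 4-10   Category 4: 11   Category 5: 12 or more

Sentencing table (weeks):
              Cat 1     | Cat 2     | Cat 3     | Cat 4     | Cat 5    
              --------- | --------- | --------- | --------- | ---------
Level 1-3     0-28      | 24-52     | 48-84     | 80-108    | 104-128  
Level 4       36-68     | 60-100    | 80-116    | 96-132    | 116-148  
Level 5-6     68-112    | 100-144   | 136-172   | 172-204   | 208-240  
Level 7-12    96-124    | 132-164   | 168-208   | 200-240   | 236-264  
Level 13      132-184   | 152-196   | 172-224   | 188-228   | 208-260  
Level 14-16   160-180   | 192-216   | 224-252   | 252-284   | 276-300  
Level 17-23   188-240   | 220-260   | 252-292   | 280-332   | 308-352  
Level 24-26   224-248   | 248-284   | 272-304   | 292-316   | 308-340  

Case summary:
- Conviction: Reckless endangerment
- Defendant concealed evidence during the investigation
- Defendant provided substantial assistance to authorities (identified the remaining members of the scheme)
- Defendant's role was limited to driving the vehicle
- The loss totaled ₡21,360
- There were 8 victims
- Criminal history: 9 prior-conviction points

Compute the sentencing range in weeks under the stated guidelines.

272-304 weeks

Base offense level for reckless endangerment: 24.
A1 applies: 24 − 3 = 21.
A2 applies: 21 + 2 = 23.
A3 applies (level before this adjustment is 23 ≥ 8, so +3): 23 + 3 = 26.
A4 applies: 26 − 2 = 24.
A5 applies (level before this adjustment is 24 ≥ 6, so +4): 24 + 4 = 28.
Level 28 exceeds the maximum of 26; capped at 26.
Final offense level: 26.
Criminal history: 9 prior points → Category 3 (4-10).
Level 26 falls in the 24-26 band.
Grid: Level 24-26 × Category 3 = 272-304 weeks.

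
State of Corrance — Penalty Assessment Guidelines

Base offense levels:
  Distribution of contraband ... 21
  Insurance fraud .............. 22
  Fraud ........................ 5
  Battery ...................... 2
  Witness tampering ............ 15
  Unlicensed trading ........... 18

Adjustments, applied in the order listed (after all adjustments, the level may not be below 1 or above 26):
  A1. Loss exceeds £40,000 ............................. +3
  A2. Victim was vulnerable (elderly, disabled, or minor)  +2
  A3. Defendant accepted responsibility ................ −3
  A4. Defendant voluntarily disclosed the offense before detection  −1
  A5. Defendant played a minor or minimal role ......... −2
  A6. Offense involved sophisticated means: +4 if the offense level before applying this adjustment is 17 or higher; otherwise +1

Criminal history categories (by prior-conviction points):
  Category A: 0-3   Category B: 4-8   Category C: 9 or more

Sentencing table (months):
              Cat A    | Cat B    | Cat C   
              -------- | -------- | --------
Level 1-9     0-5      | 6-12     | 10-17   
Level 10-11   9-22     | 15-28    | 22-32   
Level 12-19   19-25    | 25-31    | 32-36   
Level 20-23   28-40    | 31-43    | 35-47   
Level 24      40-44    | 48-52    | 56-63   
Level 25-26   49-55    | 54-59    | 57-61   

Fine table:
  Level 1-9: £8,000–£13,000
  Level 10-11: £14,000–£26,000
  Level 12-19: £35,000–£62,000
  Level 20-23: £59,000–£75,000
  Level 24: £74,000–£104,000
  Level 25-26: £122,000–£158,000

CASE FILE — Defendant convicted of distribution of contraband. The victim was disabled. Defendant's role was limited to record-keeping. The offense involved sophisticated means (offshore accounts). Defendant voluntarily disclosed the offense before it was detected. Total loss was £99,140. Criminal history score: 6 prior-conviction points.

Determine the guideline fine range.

Base offense level for distribution of contraband: 21.
A1 applies: 21 + 3 = 24.
A2 applies: 24 + 2 = 26.
A4 applies: 26 − 1 = 25.
A5 applies: 25 − 2 = 23.
A6 applies (level before this adjustment is 23 ≥ 17, so +4): 23 + 4 = 27.
Level 27 exceeds the maximum of 26; capped at 26.
Final offense level: 26.
Level 26 falls in the 25-26 band.
Fine table: Level 25-26 → £122,000–£158,000.

£122,000–£158,000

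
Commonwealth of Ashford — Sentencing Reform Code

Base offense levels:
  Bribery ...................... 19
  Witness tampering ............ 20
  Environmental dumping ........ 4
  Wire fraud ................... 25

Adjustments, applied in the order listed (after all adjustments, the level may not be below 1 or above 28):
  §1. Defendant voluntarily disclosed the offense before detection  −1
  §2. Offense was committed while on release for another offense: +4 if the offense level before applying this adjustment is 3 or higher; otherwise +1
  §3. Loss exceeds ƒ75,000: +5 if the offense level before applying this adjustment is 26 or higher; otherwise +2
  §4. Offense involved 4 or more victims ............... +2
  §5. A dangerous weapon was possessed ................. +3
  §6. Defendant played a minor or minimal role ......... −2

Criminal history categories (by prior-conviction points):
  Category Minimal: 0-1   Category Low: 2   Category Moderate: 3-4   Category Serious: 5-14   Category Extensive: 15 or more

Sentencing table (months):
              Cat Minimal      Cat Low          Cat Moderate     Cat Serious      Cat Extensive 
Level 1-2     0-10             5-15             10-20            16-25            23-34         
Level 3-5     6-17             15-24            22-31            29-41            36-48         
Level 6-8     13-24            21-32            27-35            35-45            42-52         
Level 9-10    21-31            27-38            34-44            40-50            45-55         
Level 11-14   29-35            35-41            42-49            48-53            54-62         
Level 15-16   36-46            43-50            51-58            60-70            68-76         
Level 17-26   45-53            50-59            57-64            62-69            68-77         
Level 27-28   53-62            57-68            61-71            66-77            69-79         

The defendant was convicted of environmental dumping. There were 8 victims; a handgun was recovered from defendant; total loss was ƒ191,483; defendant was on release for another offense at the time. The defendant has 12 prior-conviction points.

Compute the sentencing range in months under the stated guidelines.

Base offense level for environmental dumping: 4.
§2 applies (level before this adjustment is 4 ≥ 3, so +4): 4 + 4 = 8.
§3 applies (level before this adjustment is 8 < 26, so +2): 8 + 2 = 10.
§4 applies: 10 + 2 = 12.
§5 applies: 12 + 3 = 15.
§6 does not apply.
Final offense level: 15.
Criminal history: 12 prior points → Category Serious (5-14).
Level 15 falls in the 15-16 band.
Grid: Level 15-16 × Category Serious = 60-70 months.

60-70 months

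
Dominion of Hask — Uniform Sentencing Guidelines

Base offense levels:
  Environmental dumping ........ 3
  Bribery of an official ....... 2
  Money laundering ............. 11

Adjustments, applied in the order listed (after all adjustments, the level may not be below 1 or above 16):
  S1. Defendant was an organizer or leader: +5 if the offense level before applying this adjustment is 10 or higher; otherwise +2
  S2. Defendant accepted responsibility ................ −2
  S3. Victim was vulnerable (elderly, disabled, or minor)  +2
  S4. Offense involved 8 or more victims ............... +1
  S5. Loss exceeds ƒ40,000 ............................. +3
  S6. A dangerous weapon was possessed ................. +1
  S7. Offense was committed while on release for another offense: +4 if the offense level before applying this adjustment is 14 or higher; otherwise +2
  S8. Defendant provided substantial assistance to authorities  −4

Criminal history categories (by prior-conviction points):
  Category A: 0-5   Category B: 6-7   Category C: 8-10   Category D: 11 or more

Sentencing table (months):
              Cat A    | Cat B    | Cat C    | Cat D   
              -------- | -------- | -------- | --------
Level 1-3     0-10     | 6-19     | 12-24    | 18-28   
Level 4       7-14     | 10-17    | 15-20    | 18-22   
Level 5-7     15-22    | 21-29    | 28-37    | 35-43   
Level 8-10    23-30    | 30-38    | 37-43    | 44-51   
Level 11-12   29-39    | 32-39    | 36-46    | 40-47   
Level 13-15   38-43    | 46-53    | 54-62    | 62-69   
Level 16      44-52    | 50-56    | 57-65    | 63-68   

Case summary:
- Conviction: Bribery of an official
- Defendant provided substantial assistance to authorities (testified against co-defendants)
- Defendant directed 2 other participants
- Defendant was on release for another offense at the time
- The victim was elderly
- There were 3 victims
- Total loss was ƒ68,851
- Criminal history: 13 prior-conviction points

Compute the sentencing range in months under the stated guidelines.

35-43 months

Base offense level for bribery of an official: 2.
S1 applies (level before this adjustment is 2 < 10, so +2): 2 + 2 = 4.
S2 does not apply.
S3 applies: 4 + 2 = 6.
S5 applies: 6 + 3 = 9.
S7 applies (level before this adjustment is 9 < 14, so +2): 9 + 2 = 11.
S8 applies: 11 − 4 = 7.
Final offense level: 7.
Criminal history: 13 prior points → Category D (11+).
Level 7 falls in the 5-7 band.
Grid: Level 5-7 × Category D = 35-43 months.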